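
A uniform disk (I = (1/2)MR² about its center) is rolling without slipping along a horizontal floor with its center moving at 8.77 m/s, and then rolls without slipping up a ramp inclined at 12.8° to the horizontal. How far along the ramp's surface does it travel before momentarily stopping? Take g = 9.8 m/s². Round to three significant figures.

d ≈ 26.6 m

The moment of inertia is (1/2)MR², giving k ≡ I/(MR²) = 0.5.
Rolling without slipping gives ω = v/R, so the total kinetic energy is ½Mv² + ½Iω² = ½(1+k)Mv² = (3/4)Mv².
Setting this equal to Mgh gives the vertical rise h = (1+k)v₀²/(2g) = 1.5×8.77²/(2×9.8) = 5.886 m.
The distance along the slope is d = h/sinθ = 5.886/sin12.8° ≈ 26.6 m.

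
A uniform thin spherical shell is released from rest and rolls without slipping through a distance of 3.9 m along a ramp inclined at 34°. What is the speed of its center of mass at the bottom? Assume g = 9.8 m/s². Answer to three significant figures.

The moment of inertia is (2/3)MR², giving k ≡ I/(MR²) = 2/3.
The rolling condition ω = v/R makes the rotational term ½I(v/R)² = ½kMv², so KE_total = ½(1+k)Mv² = (5/6)Mv².
The vertical drop is h = L sinθ = 3.9 × sin34° = 2.181 m.
Energy conservation: Mgh = (5/6)Mv², so v = √(2gh/(1+k)) = √(2 × 9.8 × 2.181 / 1.667) ≈ 5.06 m/s.

v ≈ 5.06 m/s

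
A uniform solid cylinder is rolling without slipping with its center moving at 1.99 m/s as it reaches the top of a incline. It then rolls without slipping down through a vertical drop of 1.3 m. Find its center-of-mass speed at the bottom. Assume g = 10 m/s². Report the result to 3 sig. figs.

With I = (1/2)MR², the ratio k = I/(MR²) is 0.5.
The rolling condition ω = v/R makes the rotational term ½I(v/R)² = ½kMv², so KE_total = ½(1+k)Mv² = (3/4)Mv².
Energy conservation: (3/4)Mv₀² + Mgh = (3/4)Mv², so v² = v₀² + 2gh/(1+k).
v = √(1.99² + 2×10×1.3/1.5) = √21.29 ≈ 4.61 m/s.

v ≈ 4.61 m/s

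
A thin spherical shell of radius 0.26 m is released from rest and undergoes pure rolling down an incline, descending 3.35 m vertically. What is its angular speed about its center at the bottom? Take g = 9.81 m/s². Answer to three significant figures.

Here I = (2/3)MR², so the shape factor k = I/(MR²) = 2/3.
Rolling without slipping gives ω = v/R, so the total kinetic energy is ½Mv² + ½Iω² = ½(1+k)Mv² = (5/6)Mv².
Energy conservation Mgh = ½(1+k)Mv² gives v = √(2gh/(1+k)) = √(2 × 9.81 × 3.35 / 1.667) = 6.28 m/s.
The angular speed follows from ω = v/R = 6.28/0.26 ≈ 24.2 rad/s.

ω ≈ 24.2 rad/s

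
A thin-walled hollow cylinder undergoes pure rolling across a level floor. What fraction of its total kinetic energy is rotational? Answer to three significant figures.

With I = MR², the ratio k = I/(MR²) is 1.
With ω = v/R, KE_trans = ½Mv² and KE_rot = ½Iω² = ½kMv², so KE_total = ½(1+k)Mv².
The rotational fraction is therefore k/(1+k) = 1/2 ≈ 0.500.

fraction ≈ 0.500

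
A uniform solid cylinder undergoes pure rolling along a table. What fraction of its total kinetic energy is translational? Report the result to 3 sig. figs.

fraction ≈ 0.667

With I = (1/2)MR², the ratio k = I/(MR²) is 0.5.
With ω = v/R, KE_trans = ½Mv² and KE_rot = ½Iω² = ½kMv², so KE_total = ½(1+k)Mv².
The translational fraction is therefore 1/(1+k) = 1/1.5 ≈ 0.667.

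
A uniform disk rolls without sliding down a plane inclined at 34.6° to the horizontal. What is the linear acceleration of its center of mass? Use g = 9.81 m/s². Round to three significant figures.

a ≈ 3.71 m/s²

The moment of inertia is (1/2)MR², giving k ≡ I/(MR²) = 0.5.
Along the incline Mg sinθ − f = Ma, and torque about the center fR = Iα = kMR²(a/R) gives f = kMa.
Eliminating f: Mg sinθ = (1+k)Ma, so a = g sinθ/(1+k) = 9.81 × sin34.6° / 1.5 ≈ 3.71 m/s².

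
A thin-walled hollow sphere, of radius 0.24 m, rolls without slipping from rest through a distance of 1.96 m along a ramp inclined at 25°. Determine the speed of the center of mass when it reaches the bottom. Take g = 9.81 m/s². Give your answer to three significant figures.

v ≈ 3.12 m/s

Here I = (2/3)MR², so the shape factor k = I/(MR²) = 2/3.
The rolling condition ω = v/R makes the rotational term ½I(v/R)² = ½kMv², so KE_total = ½(1+k)Mv² = (5/6)Mv².
The vertical drop is h = L sinθ = 1.96 × sin25° = 0.8283 m.
Energy conservation: Mgh = (5/6)Mv², so v = √(2gh/(1+k)) = √(2 × 9.81 × 0.8283 / 1.667) ≈ 3.12 m/s.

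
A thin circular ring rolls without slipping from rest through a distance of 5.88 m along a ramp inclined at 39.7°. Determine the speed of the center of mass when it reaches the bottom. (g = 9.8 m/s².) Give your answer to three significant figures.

v ≈ 6.07 m/s

With I = MR², the ratio k = I/(MR²) is 1.
The rolling condition ω = v/R makes the rotational term ½I(v/R)² = ½kMv², so KE_total = ½(1+k)Mv² = Mv².
The vertical drop is h = L sinθ = 5.88 × sin39.7° = 3.756 m.
Setting Mgh = Mv² gives v = √(2gh/(1+k)) = √(2·9.8·3.756/2) ≈ 6.07 m/s.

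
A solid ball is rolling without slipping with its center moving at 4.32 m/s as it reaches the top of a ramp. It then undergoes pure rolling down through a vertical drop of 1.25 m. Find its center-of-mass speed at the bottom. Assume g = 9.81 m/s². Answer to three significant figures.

v ≈ 6.02 m/s

With I = (2/5)MR², the ratio k = I/(MR²) is 0.4.
The rolling condition ω = v/R makes the rotational term ½I(v/R)² = ½kMv², so KE_total = ½(1+k)Mv² = (7/10)Mv².
Conserving energy between top and bottom: (7/10)Mv² = (7/10)Mv₀² + Mgh, hence v² = v₀² + 2gh/(1+k).
v = √(4.32² + 2×9.81×1.25/1.4) = √36.18 ≈ 6.02 m/s.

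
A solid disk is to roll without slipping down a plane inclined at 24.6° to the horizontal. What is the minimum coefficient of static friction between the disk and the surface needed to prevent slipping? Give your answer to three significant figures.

The moment of inertia is (1/2)MR², giving k ≡ I/(MR²) = 0.5.
Along the incline Mg sinθ − f = Ma, and torque about the center fR = Iα = kMR²(a/R) gives f = kMa.
These give a = g sinθ/(1+k) and the required friction f = kMg sinθ/(1+k).
The normal force is N = Mg cosθ, so μ_min = f/N = k tanθ/(1+k).
μ_min = 0.5 × tan24.6° / 1.5 ≈ 0.153.

μ_min ≈ 0.153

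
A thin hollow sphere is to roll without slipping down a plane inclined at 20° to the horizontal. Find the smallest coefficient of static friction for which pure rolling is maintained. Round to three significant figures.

Here I = (2/3)MR², so the shape factor k = I/(MR²) = 2/3.
Along the incline Mg sinθ − f = Ma, and torque about the center fR = Iα = kMR²(a/R) gives f = kMa.
These give a = g sinθ/(1+k) and the required friction f = kMg sinθ/(1+k).
The normal force is N = Mg cosθ, so μ_min = f/N = k tanθ/(1+k).
μ_min = (2/3) × tan20° / 1.667 ≈ 0.146.

μ_min ≈ 0.146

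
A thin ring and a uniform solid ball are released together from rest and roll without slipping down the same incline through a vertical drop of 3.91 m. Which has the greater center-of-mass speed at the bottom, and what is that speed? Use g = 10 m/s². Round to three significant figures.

For rolling without slipping, Mgh = ½(1+k)Mv² where k = I/(MR²), so v = √(2gh/(1+k)).
Thin ring: k = 1, giving v = √(2×10×3.91/2) = 6.253 m/s.
Uniform solid ball: k = 0.4, giving v = √(2×10×3.91/1.4) = 7.474 m/s.
The smaller k wins: the uniform solid ball, at ≈ 7.47 m/s.

the uniform solid ball, at v ≈ 7.47 m/s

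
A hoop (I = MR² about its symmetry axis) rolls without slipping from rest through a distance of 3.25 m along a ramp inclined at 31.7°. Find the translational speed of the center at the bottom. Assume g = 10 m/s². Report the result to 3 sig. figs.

v ≈ 4.13 m/s

The moment of inertia is MR², giving k ≡ I/(MR²) = 1.
Since it rolls without slipping, ω = v/R and KE = ½Mv² + ½Iω² = ½(1+k)Mv² = Mv².
The vertical drop is h = L sinθ = 3.25 × sin31.7° = 1.708 m.
Setting Mgh = Mv² gives v = √(2gh/(1+k)) = √(2·10·1.708/2) ≈ 4.13 m/s.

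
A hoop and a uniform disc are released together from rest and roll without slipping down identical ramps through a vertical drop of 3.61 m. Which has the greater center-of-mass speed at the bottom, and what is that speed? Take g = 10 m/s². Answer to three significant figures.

the uniform disc, at v ≈ 6.94 m/s

For rolling without slipping, Mgh = ½(1+k)Mv² where k = I/(MR²), so v = √(2gh/(1+k)).
Hoop: k = 1, giving v = √(2×10×3.61/2) = 6.008 m/s.
Uniform disc: k = 0.5, giving v = √(2×10×3.61/1.5) = 6.938 m/s.
The smaller k wins: the uniform disc, at ≈ 6.94 m/s.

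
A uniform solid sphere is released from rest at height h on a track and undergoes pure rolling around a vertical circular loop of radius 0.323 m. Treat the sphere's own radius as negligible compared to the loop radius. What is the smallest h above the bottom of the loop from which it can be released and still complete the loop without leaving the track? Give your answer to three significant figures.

h_min ≈ 0.872 m

The moment of inertia is (2/5)MR², giving k ≡ I/(MR²) = 0.4.
At the top of the loop, the minimum-contact condition is Mg = Mv_top²/r, so v_top² = gr.
With ω = v/R, the kinetic energy at speed v is ½(1+k)Mv² = (7/10)Mv².
Energy conservation from release (height h) to the top (height 2r): Mgh = Mg(2r) + (7/10)M·gr.
Thus h_min = 2r + (1+k)r/2 = r(2 + 1.4/2) = 0.323 × 2.7 ≈ 0.872 m.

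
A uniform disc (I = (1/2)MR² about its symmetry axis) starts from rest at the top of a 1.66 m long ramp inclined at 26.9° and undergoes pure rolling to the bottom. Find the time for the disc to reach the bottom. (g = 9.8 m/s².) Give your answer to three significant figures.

For this body I = (1/2)MR², i.e. k = I/(MR²) = 0.5.
Translational: Mg sinθ − f = Ma. Rotational about the CM: fR = Iα = kMRa, so f = kMa.
Hence a = g sinθ/(1+k) = 9.8×sin26.9°/1.5 = 2.956 m/s².
Starting from rest, L = ½at², so t = √(2L/a) = √(2×1.66/2.956) ≈ 1.06 s.

t ≈ 1.06 s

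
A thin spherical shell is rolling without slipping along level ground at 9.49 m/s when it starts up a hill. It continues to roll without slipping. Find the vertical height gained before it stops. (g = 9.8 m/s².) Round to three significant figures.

h ≈ 7.66 m

For this body I = (2/3)MR², i.e. k = I/(MR²) = 2/3.
Pure rolling means v = ωR; then KE = ½Mv² + ½I(v/R)² = ½(1+k)Mv² = (5/6)Mv².
At the top the kinetic energy is zero, so (5/6)Mv₀² = Mgh.
Thus h = (1+k)v₀²/(2g) = 1.667 × 9.49² / (2 × 9.8) ≈ 7.66 m.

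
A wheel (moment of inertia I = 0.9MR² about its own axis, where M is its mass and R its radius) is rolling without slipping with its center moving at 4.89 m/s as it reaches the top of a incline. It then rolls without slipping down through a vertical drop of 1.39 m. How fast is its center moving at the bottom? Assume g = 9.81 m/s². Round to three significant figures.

The moment of inertia is 0.9MR², giving k ≡ I/(MR²) = 0.9.
Pure rolling means v = ωR; then KE = ½Mv² + ½I(v/R)² = ½(1+k)Mv² = (19/20)Mv².
Conserving energy between top and bottom: (19/20)Mv² = (19/20)Mv₀² + Mgh, hence v² = v₀² + 2gh/(1+k).
v = √(4.89² + 2×9.81×1.39/1.9) = √38.27 ≈ 6.19 m/s.

v ≈ 6.19 m/s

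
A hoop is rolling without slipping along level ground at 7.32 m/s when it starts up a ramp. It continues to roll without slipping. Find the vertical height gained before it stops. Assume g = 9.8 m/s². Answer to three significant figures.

h ≈ 5.47 m

Here I = MR², so the shape factor k = I/(MR²) = 1.
Rolling without slipping gives ω = v/R, so the total kinetic energy is ½Mv² + ½Iω² = ½(1+k)Mv² = Mv².
All of this converts to potential energy at the highest point: Mv₀² = Mgh.
Thus h = (1+k)v₀²/(2g) = 2 × 7.32² / (2 × 9.8) ≈ 5.47 m.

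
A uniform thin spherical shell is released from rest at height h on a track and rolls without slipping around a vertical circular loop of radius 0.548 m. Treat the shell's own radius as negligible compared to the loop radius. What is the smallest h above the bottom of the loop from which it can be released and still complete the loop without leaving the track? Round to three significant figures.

h_min ≈ 1.55 m

Here I = (2/3)MR², so the shape factor k = I/(MR²) = 2/3.
At the top of the loop, the minimum-contact condition is Mg = Mv_top²/r, so v_top² = gr.
With ω = v/R, the kinetic energy at speed v is ½(1+k)Mv² = (5/6)Mv².
Energy conservation from release (height h) to the top (height 2r): Mgh = Mg(2r) + (5/6)M·gr.
Thus h_min = 2r + (1+k)r/2 = r(2 + 1.667/2) = 0.548 × 2.833 ≈ 1.55 m.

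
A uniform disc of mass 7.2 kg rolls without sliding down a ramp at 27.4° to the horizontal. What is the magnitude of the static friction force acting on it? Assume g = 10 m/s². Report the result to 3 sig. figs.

Here I = (1/2)MR², so the shape factor k = I/(MR²) = 0.5.
Along the incline Mg sinθ − f = Ma, and torque about the center fR = Iα = kMR²(a/R) gives f = kMa.
Combining, a = g sinθ/(1+k) and f = kMa = kMg sinθ/(1+k).
f = 0.5 × 7.2 × 10 × sin27.4° / 1.5 ≈ 11.0 N.

f ≈ 11.0 N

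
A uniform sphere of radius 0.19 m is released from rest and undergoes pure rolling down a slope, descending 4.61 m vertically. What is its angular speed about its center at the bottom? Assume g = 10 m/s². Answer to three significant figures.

Here I = (2/5)MR², so the shape factor k = I/(MR²) = 0.4.
Rolling without slipping gives ω = v/R, so the total kinetic energy is ½Mv² + ½Iω² = ½(1+k)Mv² = (7/10)Mv².
Energy conservation Mgh = ½(1+k)Mv² gives v = √(2gh/(1+k)) = √(2 × 10 × 4.61 / 1.4) = 8.115 m/s.
The angular speed follows from ω = v/R = 8.115/0.19 ≈ 42.7 rad/s.

ω ≈ 42.7 rad/s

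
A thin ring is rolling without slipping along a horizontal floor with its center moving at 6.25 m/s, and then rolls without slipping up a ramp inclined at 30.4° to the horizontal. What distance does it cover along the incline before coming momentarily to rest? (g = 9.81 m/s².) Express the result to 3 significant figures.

d ≈ 7.87 m

Here I = MR², so the shape factor k = I/(MR²) = 1.
The rolling condition ω = v/R makes the rotational term ½I(v/R)² = ½kMv², so KE_total = ½(1+k)Mv² = Mv².
Setting this equal to Mgh gives the vertical rise h = (1+k)v₀²/(2g) = 2×6.25²/(2×9.81) = 3.982 m.
The distance along the slope is d = h/sinθ = 3.982/sin30.4° ≈ 7.87 m.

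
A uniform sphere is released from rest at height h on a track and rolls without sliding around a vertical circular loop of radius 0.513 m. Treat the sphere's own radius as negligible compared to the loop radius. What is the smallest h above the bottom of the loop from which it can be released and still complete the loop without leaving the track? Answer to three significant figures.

h_min ≈ 1.39 m

For this body I = (2/5)MR², i.e. k = I/(MR²) = 0.4.
At the top of the loop, the minimum-contact condition is Mg = Mv_top²/r, so v_top² = gr.
With ω = v/R, the kinetic energy at speed v is ½(1+k)Mv² = (7/10)Mv².
Energy conservation from release (height h) to the top (height 2r): Mgh = Mg(2r) + (7/10)M·gr.
Thus h_min = 2r + (1+k)r/2 = r(2 + 1.4/2) = 0.513 × 2.7 ≈ 1.39 m.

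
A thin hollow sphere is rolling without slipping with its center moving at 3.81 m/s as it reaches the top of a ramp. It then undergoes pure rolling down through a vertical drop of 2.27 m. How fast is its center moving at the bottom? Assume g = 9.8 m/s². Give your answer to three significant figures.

v ≈ 6.42 m/s

Here I = (2/3)MR², so the shape factor k = I/(MR²) = 2/3.
The rolling condition ω = v/R makes the rotational term ½I(v/R)² = ½kMv², so KE_total = ½(1+k)Mv² = (5/6)Mv².
Energy conservation: (5/6)Mv₀² + Mgh = (5/6)Mv², so v² = v₀² + 2gh/(1+k).
v = √(3.81² + 2×9.8×2.27/1.667) = √41.21 ≈ 6.42 m/s.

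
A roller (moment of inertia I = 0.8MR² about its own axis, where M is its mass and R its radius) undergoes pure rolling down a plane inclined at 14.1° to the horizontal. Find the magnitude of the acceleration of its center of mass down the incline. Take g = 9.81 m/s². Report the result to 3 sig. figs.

For this body I = 0.8MR², i.e. k = I/(MR²) = 0.8.
Newton's second law down the slope: Mg sinθ − f = Ma. The torque equation fR = Iα (with α = a/R) gives f = kMa.
Eliminating f: Mg sinθ = (1+k)Ma, so a = g sinθ/(1+k) = 9.81 × sin14.1° / 1.8 ≈ 1.33 m/s².

a ≈ 1.33 m/s²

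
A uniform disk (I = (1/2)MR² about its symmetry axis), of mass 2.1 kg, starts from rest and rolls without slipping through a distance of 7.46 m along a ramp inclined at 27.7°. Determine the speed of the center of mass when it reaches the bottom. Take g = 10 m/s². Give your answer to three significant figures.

With I = (1/2)MR², the ratio k = I/(MR²) is 0.5.
Since it rolls without slipping, ω = v/R and KE = ½Mv² + ½Iω² = ½(1+k)Mv² = (3/4)Mv².
The vertical drop is h = L sinθ = 7.46 × sin27.7° = 3.468 m.
Setting Mgh = (3/4)Mv² gives v = √(2gh/(1+k)) = √(2·10·3.468/1.5) ≈ 6.80 m/s.

v ≈ 6.80 m/s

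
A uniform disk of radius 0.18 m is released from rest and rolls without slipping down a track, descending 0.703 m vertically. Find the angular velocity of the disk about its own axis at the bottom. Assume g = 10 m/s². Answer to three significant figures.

With I = (1/2)MR², the ratio k = I/(MR²) is 0.5.
The rolling condition ω = v/R makes the rotational term ½I(v/R)² = ½kMv², so KE_total = ½(1+k)Mv² = (3/4)Mv².
Energy conservation Mgh = ½(1+k)Mv² gives v = √(2gh/(1+k)) = √(2 × 10 × 0.703 / 1.5) = 3.062 m/s.
The angular speed follows from ω = v/R = 3.062/0.18 ≈ 17.0 rad/s.

ω ≈ 17.0 rad/s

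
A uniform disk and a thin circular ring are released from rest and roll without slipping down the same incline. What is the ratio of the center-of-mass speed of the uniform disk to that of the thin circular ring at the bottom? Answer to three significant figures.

Each satisfies Mgh = ½(1+k)Mv² with k = I/(MR²), so v ∝ 1/√(1+k).
For the uniform disk k = 0.5; for the thin circular ring k = 1.
v₁/v₂ = √((1+k₂)/(1+k₁)) = √(2/1.5) ≈ 1.15.

v_ratio ≈ 1.15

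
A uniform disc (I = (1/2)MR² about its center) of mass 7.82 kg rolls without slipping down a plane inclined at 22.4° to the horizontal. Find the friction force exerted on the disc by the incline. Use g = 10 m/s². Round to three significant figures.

f ≈ 9.93 N

The moment of inertia is (1/2)MR², giving k ≡ I/(MR²) = 0.5.
Translational: Mg sinθ − f = Ma. Rotational about the CM: fR = Iα = kMRa, so f = kMa.
Combining, a = g sinθ/(1+k) and f = kMa = kMg sinθ/(1+k).
f = 0.5 × 7.82 × 10 × sin22.4° / 1.5 ≈ 9.93 N.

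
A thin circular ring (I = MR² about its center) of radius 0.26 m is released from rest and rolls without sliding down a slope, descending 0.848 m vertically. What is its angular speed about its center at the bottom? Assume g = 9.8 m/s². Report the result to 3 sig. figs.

ω ≈ 11.1 rad/s

The moment of inertia is MR², giving k ≡ I/(MR²) = 1.
Pure rolling means v = ωR; then KE = ½Mv² + ½I(v/R)² = ½(1+k)Mv² = Mv².
Energy conservation Mgh = ½(1+k)Mv² gives v = √(2gh/(1+k)) = √(2 × 9.8 × 0.848 / 2) = 2.883 m/s.
Then ω = v/R = 2.883 / 0.26 ≈ 11.1 rad/s.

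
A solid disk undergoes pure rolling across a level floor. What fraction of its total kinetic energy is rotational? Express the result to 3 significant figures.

fraction ≈ 0.333

Here I = (1/2)MR², so the shape factor k = I/(MR²) = 0.5.
With ω = v/R, KE_trans = ½Mv² and KE_rot = ½Iω² = ½kMv², so KE_total = ½(1+k)Mv².
The rotational fraction is therefore k/(1+k) = 0.5/1.5 ≈ 0.333.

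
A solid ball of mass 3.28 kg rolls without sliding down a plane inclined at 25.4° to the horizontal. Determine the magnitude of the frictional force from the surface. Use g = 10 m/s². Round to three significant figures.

The moment of inertia is (2/5)MR², giving k ≡ I/(MR²) = 0.4.
Newton's second law down the slope: Mg sinθ − f = Ma. The torque equation fR = Iα (with α = a/R) gives f = kMa.
Combining, a = g sinθ/(1+k) and f = kMa = kMg sinθ/(1+k).
f = 0.4 × 3.28 × 10 × sin25.4° / 1.4 ≈ 4.02 N.

f ≈ 4.02 N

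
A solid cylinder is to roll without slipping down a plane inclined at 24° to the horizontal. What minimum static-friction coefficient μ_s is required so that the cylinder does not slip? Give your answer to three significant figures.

The moment of inertia is (1/2)MR², giving k ≡ I/(MR²) = 0.5.
Newton's second law down the slope: Mg sinθ − f = Ma. The torque equation fR = Iα (with α = a/R) gives f = kMa.
These give a = g sinθ/(1+k) and the required friction f = kMg sinθ/(1+k).
The normal force is N = Mg cosθ, so μ_min = f/N = k tanθ/(1+k).
μ_min = 0.5 × tan24° / 1.5 ≈ 0.148.

μ_min ≈ 0.148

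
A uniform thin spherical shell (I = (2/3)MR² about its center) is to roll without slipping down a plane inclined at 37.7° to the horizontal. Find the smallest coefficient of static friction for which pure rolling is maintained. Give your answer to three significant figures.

Here I = (2/3)MR², so the shape factor k = I/(MR²) = 2/3.
Translational: Mg sinθ − f = Ma. Rotational about the CM: fR = Iα = kMRa, so f = kMa.
These give a = g sinθ/(1+k) and the required friction f = kMg sinθ/(1+k).
The normal force is N = Mg cosθ, so μ_min = f/N = k tanθ/(1+k).
μ_min = (2/3) × tan37.7° / 1.667 ≈ 0.309.

μ_min ≈ 0.309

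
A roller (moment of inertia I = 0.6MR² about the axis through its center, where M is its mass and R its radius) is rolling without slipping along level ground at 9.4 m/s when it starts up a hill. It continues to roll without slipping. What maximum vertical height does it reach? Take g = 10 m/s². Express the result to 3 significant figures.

h ≈ 7.07 m

The moment of inertia is 0.6MR², giving k ≡ I/(MR²) = 0.6.
Rolling without slipping gives ω = v/R, so the total kinetic energy is ½Mv² + ½Iω² = ½(1+k)Mv² = (4/5)Mv².
At the top the kinetic energy is zero, so (4/5)Mv₀² = Mgh.
Thus h = (1+k)v₀²/(2g) = 1.6 × 9.4² / (2 × 10) ≈ 7.07 m.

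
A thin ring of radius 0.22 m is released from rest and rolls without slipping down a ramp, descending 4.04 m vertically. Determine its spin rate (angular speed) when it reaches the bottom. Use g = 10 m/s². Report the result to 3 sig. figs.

ω ≈ 28.9 rad/s

With I = MR², the ratio k = I/(MR²) is 1.
Pure rolling means v = ωR; then KE = ½Mv² + ½I(v/R)² = ½(1+k)Mv² = Mv².
Energy conservation Mgh = ½(1+k)Mv² gives v = √(2gh/(1+k)) = √(2 × 10 × 4.04 / 2) = 6.356 m/s.
The angular speed follows from ω = v/R = 6.356/0.22 ≈ 28.9 rad/s.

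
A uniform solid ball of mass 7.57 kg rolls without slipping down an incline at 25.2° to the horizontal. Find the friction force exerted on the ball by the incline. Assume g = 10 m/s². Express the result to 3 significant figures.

With I = (2/5)MR², the ratio k = I/(MR²) is 0.4.
Translational: Mg sinθ − f = Ma. Rotational about the CM: fR = Iα = kMRa, so f = kMa.
Combining, a = g sinθ/(1+k) and f = kMa = kMg sinθ/(1+k).
f = 0.4 × 7.57 × 10 × sin25.2° / 1.4 ≈ 9.21 N.

f ≈ 9.21 N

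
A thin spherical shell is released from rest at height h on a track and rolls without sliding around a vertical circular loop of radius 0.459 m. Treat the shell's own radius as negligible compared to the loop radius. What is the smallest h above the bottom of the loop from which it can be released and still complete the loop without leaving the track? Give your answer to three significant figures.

h_min ≈ 1.30 m

Here I = (2/3)MR², so the shape factor k = I/(MR²) = 2/3.
At the top of the loop, the minimum-contact condition is Mg = Mv_top²/r, so v_top² = gr.
With ω = v/R, the kinetic energy at speed v is ½(1+k)Mv² = (5/6)Mv².
Energy conservation from release (height h) to the top (height 2r): Mgh = Mg(2r) + (5/6)M·gr.
Thus h_min = 2r + (1+k)r/2 = r(2 + 1.667/2) = 0.459 × 2.833 ≈ 1.30 m.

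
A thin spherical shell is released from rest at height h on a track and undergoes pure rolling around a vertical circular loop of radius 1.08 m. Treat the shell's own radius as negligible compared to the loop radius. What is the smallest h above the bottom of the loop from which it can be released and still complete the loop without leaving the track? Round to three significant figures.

h_min ≈ 3.06 m

With I = (2/3)MR², the ratio k = I/(MR²) is 2/3.
At the top of the loop, the minimum-contact condition is Mg = Mv_top²/r, so v_top² = gr.
With ω = v/R, the kinetic energy at speed v is ½(1+k)Mv² = (5/6)Mv².
Energy conservation from release (height h) to the top (height 2r): Mgh = Mg(2r) + (5/6)M·gr.
Thus h_min = 2r + (1+k)r/2 = r(2 + 1.667/2) = 1.08 × 2.833 ≈ 3.06 m.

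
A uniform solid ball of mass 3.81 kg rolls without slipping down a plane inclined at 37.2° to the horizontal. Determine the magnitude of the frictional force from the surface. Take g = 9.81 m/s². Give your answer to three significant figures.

f ≈ 6.46 N

Here I = (2/5)MR², so the shape factor k = I/(MR²) = 0.4.
Along the incline Mg sinθ − f = Ma, and torque about the center fR = Iα = kMR²(a/R) gives f = kMa.
Combining, a = g sinθ/(1+k) and f = kMa = kMg sinθ/(1+k).
f = 0.4 × 3.81 × 9.81 × sin37.2° / 1.4 ≈ 6.46 N.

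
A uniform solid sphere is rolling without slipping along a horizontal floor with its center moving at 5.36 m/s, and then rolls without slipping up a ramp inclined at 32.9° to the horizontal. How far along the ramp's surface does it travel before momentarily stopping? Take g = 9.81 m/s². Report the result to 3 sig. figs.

With I = (2/5)MR², the ratio k = I/(MR²) is 0.4.
Since it rolls without slipping, ω = v/R and KE = ½Mv² + ½Iω² = ½(1+k)Mv² = (7/10)Mv².
Setting this equal to Mgh gives the vertical rise h = (1+k)v₀²/(2g) = 1.4×5.36²/(2×9.81) = 2.05 m.
The distance along the slope is d = h/sinθ = 2.05/sin32.9° ≈ 3.77 m.

d ≈ 3.77 m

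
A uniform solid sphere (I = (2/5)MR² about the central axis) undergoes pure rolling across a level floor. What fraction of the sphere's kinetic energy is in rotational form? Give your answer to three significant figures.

fraction ≈ 0.286

For this body I = (2/5)MR², i.e. k = I/(MR²) = 0.4.
Since ω = v/R, the translational part is ½Mv² and the rotational part is ½I(v/R)² = ½kMv²; the total is ½(1+k)Mv².
The rotational fraction is therefore k/(1+k) = 0.4/1.4 ≈ 0.286.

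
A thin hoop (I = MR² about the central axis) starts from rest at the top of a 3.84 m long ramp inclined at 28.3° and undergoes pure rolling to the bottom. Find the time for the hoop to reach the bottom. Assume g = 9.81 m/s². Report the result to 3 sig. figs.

t ≈ 1.82 s

Here I = MR², so the shape factor k = I/(MR²) = 1.
Along the incline Mg sinθ − f = Ma, and torque about the center fR = Iα = kMR²(a/R) gives f = kMa.
Hence a = g sinθ/(1+k) = 9.81×sin28.3°/2 = 2.325 m/s².
Starting from rest, L = ½at², so t = √(2L/a) = √(2×3.84/2.325) ≈ 1.82 s.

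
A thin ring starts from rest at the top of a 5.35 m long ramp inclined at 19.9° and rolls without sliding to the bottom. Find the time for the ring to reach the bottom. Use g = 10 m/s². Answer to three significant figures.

For this body I = MR², i.e. k = I/(MR²) = 1.
Along the incline Mg sinθ − f = Ma, and torque about the center fR = Iα = kMR²(a/R) gives f = kMa.
Hence a = g sinθ/(1+k) = 10×sin19.9°/2 = 1.702 m/s².
Starting from rest, L = ½at², so t = √(2L/a) = √(2×5.35/1.702) ≈ 2.51 s.

t ≈ 2.51 s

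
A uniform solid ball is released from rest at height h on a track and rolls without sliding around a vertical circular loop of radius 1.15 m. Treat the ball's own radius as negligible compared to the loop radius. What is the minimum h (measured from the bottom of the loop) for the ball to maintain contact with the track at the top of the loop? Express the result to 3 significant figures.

The moment of inertia is (2/5)MR², giving k ≡ I/(MR²) = 0.4.
At the top of the loop, the minimum-contact condition is Mg = Mv_top²/r, so v_top² = gr.
With ω = v/R, the kinetic energy at speed v is ½(1+k)Mv² = (7/10)Mv².
Energy conservation from release (height h) to the top (height 2r): Mgh = Mg(2r) + (7/10)M·gr.
Thus h_min = 2r + (1+k)r/2 = r(2 + 1.4/2) = 1.15 × 2.7 ≈ 3.11 m.

h_min ≈ 3.11 m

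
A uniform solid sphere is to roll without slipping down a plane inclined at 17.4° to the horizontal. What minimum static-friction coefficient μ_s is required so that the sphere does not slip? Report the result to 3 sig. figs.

μ_min ≈ 0.0895

Here I = (2/5)MR², so the shape factor k = I/(MR²) = 0.4.
Translational: Mg sinθ − f = Ma. Rotational about the CM: fR = Iα = kMRa, so f = kMa.
These give a = g sinθ/(1+k) and the required friction f = kMg sinθ/(1+k).
With N = Mg cosθ, the no-slip condition f ≤ μN gives μ_min = f/N = k tanθ/(1+k).
μ_min = 0.4 × tan17.4° / 1.4 ≈ 0.0895.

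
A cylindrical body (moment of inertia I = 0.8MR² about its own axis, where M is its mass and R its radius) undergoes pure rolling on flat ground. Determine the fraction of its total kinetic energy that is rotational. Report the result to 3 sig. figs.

For this body I = 0.8MR², i.e. k = I/(MR²) = 0.8.
Since ω = v/R, the translational part is ½Mv² and the rotational part is ½I(v/R)² = ½kMv²; the total is ½(1+k)Mv².
The rotational fraction is therefore k/(1+k) = 0.8/1.8 ≈ 0.444.

fraction ≈ 0.444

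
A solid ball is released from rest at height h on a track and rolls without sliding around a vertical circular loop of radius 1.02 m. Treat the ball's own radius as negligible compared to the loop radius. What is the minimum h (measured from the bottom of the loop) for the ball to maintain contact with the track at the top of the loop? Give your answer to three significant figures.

h_min ≈ 2.75 m

The moment of inertia is (2/5)MR², giving k ≡ I/(MR²) = 0.4.
At the top of the loop, the minimum-contact condition is Mg = Mv_top²/r, so v_top² = gr.
With ω = v/R, the kinetic energy at speed v is ½(1+k)Mv² = (7/10)Mv².
Energy conservation from release (height h) to the top (height 2r): Mgh = Mg(2r) + (7/10)M·gr.
Thus h_min = 2r + (1+k)r/2 = r(2 + 1.4/2) = 1.02 × 2.7 ≈ 2.75 m.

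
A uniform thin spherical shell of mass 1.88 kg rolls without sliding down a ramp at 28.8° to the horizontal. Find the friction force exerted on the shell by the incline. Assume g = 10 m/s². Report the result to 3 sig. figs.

f ≈ 3.62 N

The moment of inertia is (2/3)MR², giving k ≡ I/(MR²) = 2/3.
Along the incline Mg sinθ − f = Ma, and torque about the center fR = Iα = kMR²(a/R) gives f = kMa.
Combining, a = g sinθ/(1+k) and f = kMa = kMg sinθ/(1+k).
f = (2/3) × 1.88 × 10 × sin28.8° / 1.667 ≈ 3.62 N.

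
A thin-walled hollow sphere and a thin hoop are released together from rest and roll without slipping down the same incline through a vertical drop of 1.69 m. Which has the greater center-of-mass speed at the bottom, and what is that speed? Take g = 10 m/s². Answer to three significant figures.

For rolling without slipping, Mgh = ½(1+k)Mv² where k = I/(MR²), so v = √(2gh/(1+k)).
Thin-walled hollow sphere: k = 2/3, giving v = √(2×10×1.69/1.667) = 4.503 m/s.
Thin hoop: k = 1, giving v = √(2×10×1.69/2) = 4.111 m/s.
The smaller k wins: the thin-walled hollow sphere, at ≈ 4.50 m/s.

the thin-walled hollow sphere, at v ≈ 4.50 m/s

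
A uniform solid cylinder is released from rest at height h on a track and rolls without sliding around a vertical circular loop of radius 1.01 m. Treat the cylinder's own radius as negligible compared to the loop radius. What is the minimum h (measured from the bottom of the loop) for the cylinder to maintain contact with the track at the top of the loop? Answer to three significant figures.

The moment of inertia is (1/2)MR², giving k ≡ I/(MR²) = 0.5.
At the top of the loop, the minimum-contact condition is Mg = Mv_top²/r, so v_top² = gr.
With ω = v/R, the kinetic energy at speed v is ½(1+k)Mv² = (3/4)Mv².
Energy conservation from release (height h) to the top (height 2r): Mgh = Mg(2r) + (3/4)M·gr.
Thus h_min = 2r + (1+k)r/2 = r(2 + 1.5/2) = 1.01 × 2.75 ≈ 2.78 m.

h_min ≈ 2.78 m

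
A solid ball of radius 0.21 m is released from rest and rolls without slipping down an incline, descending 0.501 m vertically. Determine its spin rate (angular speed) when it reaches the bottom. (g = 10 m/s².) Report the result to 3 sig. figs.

For this body I = (2/5)MR², i.e. k = I/(MR²) = 0.4.
The rolling condition ω = v/R makes the rotational term ½I(v/R)² = ½kMv², so KE_total = ½(1+k)Mv² = (7/10)Mv².
Energy conservation Mgh = ½(1+k)Mv² gives v = √(2gh/(1+k)) = √(2 × 10 × 0.501 / 1.4) = 2.675 m/s.
Then ω = v/R = 2.675 / 0.21 ≈ 12.7 rad/s.

ω ≈ 12.7 rad/s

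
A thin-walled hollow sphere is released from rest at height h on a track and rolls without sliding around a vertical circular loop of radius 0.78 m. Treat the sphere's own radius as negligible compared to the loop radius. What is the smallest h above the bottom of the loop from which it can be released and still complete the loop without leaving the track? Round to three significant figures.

h_min ≈ 2.21 m

Here I = (2/3)MR², so the shape factor k = I/(MR²) = 2/3.
At the top, contact is just lost when gravity alone supplies the centripetal force: Mg = Mv_top²/r, i.e. v_top² = gr.
With ω = v/R, the kinetic energy at speed v is ½(1+k)Mv² = (5/6)Mv².
Energy conservation from release (height h) to the top (height 2r): Mgh = Mg(2r) + (5/6)M·gr.
Thus h_min = 2r + (1+k)r/2 = r(2 + 1.667/2) = 0.78 × 2.833 ≈ 2.21 m.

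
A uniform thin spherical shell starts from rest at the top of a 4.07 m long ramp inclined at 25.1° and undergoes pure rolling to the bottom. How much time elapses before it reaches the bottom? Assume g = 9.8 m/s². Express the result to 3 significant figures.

With I = (2/3)MR², the ratio k = I/(MR²) is 2/3.
Along the incline Mg sinθ − f = Ma, and torque about the center fR = Iα = kMR²(a/R) gives f = kMa.
Hence a = g sinθ/(1+k) = 9.8×sin25.1°/1.667 = 2.494 m/s².
With constant a from rest, t = √(2L/a) = √(2·4.07/2.494) ≈ 1.81 s.

t ≈ 1.81 s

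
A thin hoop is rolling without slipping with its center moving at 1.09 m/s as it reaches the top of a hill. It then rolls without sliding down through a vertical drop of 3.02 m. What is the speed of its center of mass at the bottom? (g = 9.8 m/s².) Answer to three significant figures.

v ≈ 5.55 m/s

Here I = MR², so the shape factor k = I/(MR²) = 1.
Rolling without slipping gives ω = v/R, so the total kinetic energy is ½Mv² + ½Iω² = ½(1+k)Mv² = Mv².
Energy conservation: Mv₀² + Mgh = Mv², so v² = v₀² + 2gh/(1+k).
v = √(1.09² + 2×9.8×3.02/2) = √30.78 ≈ 5.55 m/s.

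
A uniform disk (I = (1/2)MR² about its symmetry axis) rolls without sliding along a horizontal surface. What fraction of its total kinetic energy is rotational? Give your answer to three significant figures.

fraction ≈ 0.333

For this body I = (1/2)MR², i.e. k = I/(MR²) = 0.5.
With ω = v/R, KE_trans = ½Mv² and KE_rot = ½Iω² = ½kMv², so KE_total = ½(1+k)Mv².
The rotational fraction is therefore k/(1+k) = 0.5/1.5 ≈ 0.333.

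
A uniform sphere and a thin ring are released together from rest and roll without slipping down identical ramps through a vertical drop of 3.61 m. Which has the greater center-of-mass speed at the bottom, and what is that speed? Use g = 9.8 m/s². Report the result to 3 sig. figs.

the uniform sphere, at v ≈ 7.11 m/s

For rolling without slipping, Mgh = ½(1+k)Mv² where k = I/(MR²), so v = √(2gh/(1+k)).
Uniform sphere: k = 0.4, giving v = √(2×9.8×3.61/1.4) = 7.109 m/s.
Thin ring: k = 1, giving v = √(2×9.8×3.61/2) = 5.948 m/s.
The smaller k wins: the uniform sphere, at ≈ 7.11 m/s.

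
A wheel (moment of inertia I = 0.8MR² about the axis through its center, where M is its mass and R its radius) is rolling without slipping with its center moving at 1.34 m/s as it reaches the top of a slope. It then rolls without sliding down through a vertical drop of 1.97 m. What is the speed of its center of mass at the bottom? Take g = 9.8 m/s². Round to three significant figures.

v ≈ 4.82 m/s

With I = 0.8MR², the ratio k = I/(MR²) is 0.8.
Since it rolls without slipping, ω = v/R and KE = ½Mv² + ½Iω² = ½(1+k)Mv² = (9/10)Mv².
Conserving energy between top and bottom: (9/10)Mv² = (9/10)Mv₀² + Mgh, hence v² = v₀² + 2gh/(1+k).
v = √(1.34² + 2×9.8×1.97/1.8) = √23.25 ≈ 4.82 m/s.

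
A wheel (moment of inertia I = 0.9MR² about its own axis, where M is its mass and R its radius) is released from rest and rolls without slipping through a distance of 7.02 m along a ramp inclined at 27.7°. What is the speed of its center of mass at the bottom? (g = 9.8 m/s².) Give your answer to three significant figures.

For this body I = 0.9MR², i.e. k = I/(MR²) = 0.9.
Since it rolls without slipping, ω = v/R and KE = ½Mv² + ½Iω² = ½(1+k)Mv² = (19/20)Mv².
The vertical drop is h = L sinθ = 7.02 × sin27.7° = 3.263 m.
Setting Mgh = (19/20)Mv² gives v = √(2gh/(1+k)) = √(2·9.8·3.263/1.9) ≈ 5.80 m/s.

v ≈ 5.80 m/s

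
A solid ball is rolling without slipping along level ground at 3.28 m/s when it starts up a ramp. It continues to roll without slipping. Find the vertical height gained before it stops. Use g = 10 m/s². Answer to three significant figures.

The moment of inertia is (2/5)MR², giving k ≡ I/(MR²) = 0.4.
Pure rolling means v = ωR; then KE = ½Mv² + ½I(v/R)² = ½(1+k)Mv² = (7/10)Mv².
At the top the kinetic energy is zero, so (7/10)Mv₀² = Mgh.
Thus h = (1+k)v₀²/(2g) = 1.4 × 3.28² / (2 × 10) ≈ 0.753 m.

h ≈ 0.753 m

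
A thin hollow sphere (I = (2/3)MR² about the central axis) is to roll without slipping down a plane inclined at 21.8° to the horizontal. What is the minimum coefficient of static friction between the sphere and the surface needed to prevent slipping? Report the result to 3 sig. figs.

μ_min ≈ 0.160

The moment of inertia is (2/3)MR², giving k ≡ I/(MR²) = 2/3.
Translational: Mg sinθ − f = Ma. Rotational about the CM: fR = Iα = kMRa, so f = kMa.
These give a = g sinθ/(1+k) and the required friction f = kMg sinθ/(1+k).
With N = Mg cosθ, the no-slip condition f ≤ μN gives μ_min = f/N = k tanθ/(1+k).
μ_min = (2/3) × tan21.8° / 1.667 ≈ 0.160.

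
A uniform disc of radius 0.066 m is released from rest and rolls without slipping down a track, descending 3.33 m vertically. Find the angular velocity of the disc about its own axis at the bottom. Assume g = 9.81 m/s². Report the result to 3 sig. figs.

For this body I = (1/2)MR², i.e. k = I/(MR²) = 0.5.
Since it rolls without slipping, ω = v/R and KE = ½Mv² + ½Iω² = ½(1+k)Mv² = (3/4)Mv².
Energy conservation Mgh = ½(1+k)Mv² gives v = √(2gh/(1+k)) = √(2 × 9.81 × 3.33 / 1.5) = 6.6 m/s.
The angular speed follows from ω = v/R = 6.6/0.066 ≈ 100 rad/s.

ω ≈ 100 rad/s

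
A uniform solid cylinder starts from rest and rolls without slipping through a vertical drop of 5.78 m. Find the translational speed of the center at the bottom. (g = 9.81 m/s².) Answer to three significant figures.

v ≈ 8.69 m/s

The moment of inertia is (1/2)MR², giving k ≡ I/(MR²) = 0.5.
The rolling condition ω = v/R makes the rotational term ½I(v/R)² = ½kMv², so KE_total = ½(1+k)Mv² = (3/4)Mv².
Energy conservation: Mgh = (3/4)Mv², so v = √(2gh/(1+k)) = √(2 × 9.81 × 5.78 / 1.5) ≈ 8.69 m/s.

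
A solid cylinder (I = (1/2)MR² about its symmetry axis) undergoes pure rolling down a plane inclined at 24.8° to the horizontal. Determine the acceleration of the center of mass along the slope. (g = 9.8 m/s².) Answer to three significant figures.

The moment of inertia is (1/2)MR², giving k ≡ I/(MR²) = 0.5.
Newton's second law down the slope: Mg sinθ − f = Ma. The torque equation fR = Iα (with α = a/R) gives f = kMa.
Eliminating f: Mg sinθ = (1+k)Ma, so a = g sinθ/(1+k) = 9.8 × sin24.8° / 1.5 ≈ 2.74 m/s².

a ≈ 2.74 m/s²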